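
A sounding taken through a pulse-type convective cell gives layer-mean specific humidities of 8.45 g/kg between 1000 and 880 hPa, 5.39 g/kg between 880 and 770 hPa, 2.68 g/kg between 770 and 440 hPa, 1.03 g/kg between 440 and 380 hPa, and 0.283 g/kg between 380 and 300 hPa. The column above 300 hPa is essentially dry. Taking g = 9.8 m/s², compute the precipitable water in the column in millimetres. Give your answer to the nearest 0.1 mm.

Precipitable water is the column-integrated vapour mass per unit area: PW = (1/g) Σ q̄ Δp, with q in kg/kg and Δp in Pa (1 kg/m² of water = 1 mm).
Layer 1000–880 hPa: Δp = 120 hPa = 12000 Pa, q̄ = 0.00845 kg/kg → 0.00845 × 12000 / 9.8 = 10.35 mm
Layer 880–770 hPa: Δp = 110 hPa = 11000 Pa, q̄ = 0.00539 kg/kg → 0.00539 × 11000 / 9.8 = 6.05 mm
Layer 770–440 hPa: Δp = 330 hPa = 33000 Pa, q̄ = 0.00268 kg/kg → 0.00268 × 33000 / 9.8 = 9.02 mm
Layer 440–380 hPa: Δp = 60 hPa = 6000 Pa, q̄ = 0.00103 kg/kg → 0.00103 × 6000 / 9.8 = 0.63 mm
Layer 380–300 hPa: Δp = 80 hPa = 8000 Pa, q̄ = 0.000283 kg/kg → 0.000283 × 8000 / 9.8 = 0.23 mm
PW = 10.35 + 6.05 + 9.02 + 0.63 + 0.23 = 26.28 ≈ 26.3 mm.

PW ≈ 26.3 mm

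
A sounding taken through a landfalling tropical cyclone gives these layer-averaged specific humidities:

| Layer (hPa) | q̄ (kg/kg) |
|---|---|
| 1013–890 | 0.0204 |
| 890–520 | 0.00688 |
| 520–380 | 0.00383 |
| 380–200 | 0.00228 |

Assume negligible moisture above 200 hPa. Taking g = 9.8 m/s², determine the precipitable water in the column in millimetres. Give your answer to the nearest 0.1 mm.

Precipitable water is the column-integrated vapour mass per unit area: PW = (1/g) Σ q̄ Δp, with q in kg/kg and Δp in Pa (1 kg/m² of water = 1 mm).
Layer 1013–890 hPa: Δp = 123 hPa = 12300 Pa, q̄ = 0.0204 kg/kg → 0.0204 × 12300 / 9.8 = 25.60 mm
Layer 890–520 hPa: Δp = 370 hPa = 37000 Pa, q̄ = 0.00688 kg/kg → 0.00688 × 37000 / 9.8 = 25.98 mm
Layer 520–380 hPa: Δp = 140 hPa = 14000 Pa, q̄ = 0.00383 kg/kg → 0.00383 × 14000 / 9.8 = 5.47 mm
Layer 380–200 hPa: Δp = 180 hPa = 18000 Pa, q̄ = 0.00228 kg/kg → 0.00228 × 18000 / 9.8 = 4.19 mm
PW = 25.60 + 25.98 + 5.47 + 4.19 = 61.24 ≈ 61.2 mm.

PW ≈ 61.2 mm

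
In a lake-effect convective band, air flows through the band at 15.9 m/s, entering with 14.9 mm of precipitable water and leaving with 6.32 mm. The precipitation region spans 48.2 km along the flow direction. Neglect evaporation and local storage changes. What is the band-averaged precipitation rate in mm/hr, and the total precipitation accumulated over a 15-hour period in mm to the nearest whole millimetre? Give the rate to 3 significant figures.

Column moisture flux per unit crosswind length is F = V × PW.
Inflow: F_in = 15.9 × 14.9 = 236.91 mm·m/s
Outflow: F_out = 15.9 × 6.32 = 100.488 mm·m/s
Steady-state rate R = (F_in − F_out)/L = (236.91 − 100.488) / 48200 m = 2.830e-03 mm/s.
R = 2.830e-03 × 3600 = 10.2 mm/hr.
Over 15 h: total = 10.2 × 15 = 153 mm.

R ≈ 10.2 mm/hr; total ≈ 153 mm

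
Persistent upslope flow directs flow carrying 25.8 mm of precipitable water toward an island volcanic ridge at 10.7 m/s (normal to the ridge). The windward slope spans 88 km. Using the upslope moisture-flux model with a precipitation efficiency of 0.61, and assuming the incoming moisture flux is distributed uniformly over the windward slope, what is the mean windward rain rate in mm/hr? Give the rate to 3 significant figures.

Incoming column moisture flux per unit ridge length: F = V × PW = 10.7 × 25.8 = 276.06 mm·m/s.
Spread over the 88 km slope with efficiency ε = 0.61: R = ε·F/W = 0.61 × 276.06 / 88000 m = 1.914e-03 mm/s.
R = 1.914e-03 × 3600 = 6.89 mm/hr.

R ≈ 6.89 mm/hr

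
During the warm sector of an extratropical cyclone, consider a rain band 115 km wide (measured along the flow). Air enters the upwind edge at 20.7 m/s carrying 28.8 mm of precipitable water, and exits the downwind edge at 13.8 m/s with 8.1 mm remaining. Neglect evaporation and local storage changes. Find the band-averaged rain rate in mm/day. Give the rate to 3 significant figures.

R ≈ 364 mm/day

Column moisture flux per unit crosswind length is F = V × PW.
Inflow: F_in = 20.7 × 28.8 = 596.16 mm·m/s
Outflow: F_out = 13.8 × 8.1 = 111.78 mm·m/s
Steady-state rate R = (F_in − F_out)/L = (596.16 − 111.78) / 115000 m = 4.212e-03 mm/s.
R = 4.212e-03 × 3600 × 24 = 364 mm/day.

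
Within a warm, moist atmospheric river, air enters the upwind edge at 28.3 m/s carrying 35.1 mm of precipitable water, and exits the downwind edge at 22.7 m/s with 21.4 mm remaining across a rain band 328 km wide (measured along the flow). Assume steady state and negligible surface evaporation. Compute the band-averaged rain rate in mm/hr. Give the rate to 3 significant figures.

Column moisture flux per unit crosswind length is F = V × PW.
Inflow: F_in = 28.3 × 35.1 = 993.33 mm·m/s
Outflow: F_out = 22.7 × 21.4 = 485.78 mm·m/s
Steady-state rate R = (F_in − F_out)/L = (993.33 − 485.78) / 328000 m = 1.547e-03 mm/s.
R = 1.547e-03 × 3600 = 5.57 mm/hr.

R ≈ 5.57 mm/hr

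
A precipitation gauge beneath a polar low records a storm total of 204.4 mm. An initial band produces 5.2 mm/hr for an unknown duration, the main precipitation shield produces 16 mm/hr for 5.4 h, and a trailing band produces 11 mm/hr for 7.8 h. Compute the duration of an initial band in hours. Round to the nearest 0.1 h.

duration ≈ 6.2 h

Known phases: 16 × 5.4 + 11 × 7.8 = 86.4 + 85.8 = 172.2 mm.
Remaining depth = 204.4 − 172.2 = 32.2 mm.
Duration = 32.2 / 5.2 = 6.2 h.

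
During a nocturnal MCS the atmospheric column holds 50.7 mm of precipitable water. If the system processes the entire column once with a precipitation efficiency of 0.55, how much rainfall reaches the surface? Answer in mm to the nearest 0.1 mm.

Rainfall = ε × PW = 0.55 × 50.7 = 27.9 mm.

rainfall ≈ 27.9 mm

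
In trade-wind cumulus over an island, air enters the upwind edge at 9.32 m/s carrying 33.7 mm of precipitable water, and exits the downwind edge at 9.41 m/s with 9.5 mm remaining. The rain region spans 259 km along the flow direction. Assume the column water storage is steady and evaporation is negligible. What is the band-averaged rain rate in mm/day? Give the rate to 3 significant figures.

R ≈ 75.0 mm/day

Column moisture flux per unit crosswind length is F = V × PW.
Inflow: F_in = 9.32 × 33.7 = 314.084 mm·m/s
Outflow: F_out = 9.41 × 9.5 = 89.395 mm·m/s
Steady-state rate R = (F_in − F_out)/L = (314.084 − 89.395) / 259000 m = 8.675e-04 mm/s.
R = 8.675e-04 × 3600 × 24 = 75.0 mm/day.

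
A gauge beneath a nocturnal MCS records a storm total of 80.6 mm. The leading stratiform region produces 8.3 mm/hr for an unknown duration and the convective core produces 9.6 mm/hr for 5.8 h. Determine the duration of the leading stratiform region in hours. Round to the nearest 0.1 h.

Known phases: 9.6 × 5.8 = 55.68 mm.
Remaining depth = 80.6 − 55.68 = 24.92 mm.
Duration = 24.92 / 8.3 = 3.0 h.

duration ≈ 3.0 h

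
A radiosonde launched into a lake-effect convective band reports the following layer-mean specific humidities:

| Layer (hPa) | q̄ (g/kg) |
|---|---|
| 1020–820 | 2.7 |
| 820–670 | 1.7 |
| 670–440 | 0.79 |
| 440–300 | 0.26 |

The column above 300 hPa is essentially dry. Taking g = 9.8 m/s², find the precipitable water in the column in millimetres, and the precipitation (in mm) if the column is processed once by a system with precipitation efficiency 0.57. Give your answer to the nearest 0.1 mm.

PW ≈ 10.3 mm; precipitation ≈ 5.9 mm

Precipitable water is the column-integrated vapour mass per unit area: PW = (1/g) Σ q̄ Δp, with q in kg/kg and Δp in Pa (1 kg/m² of water = 1 mm).
Layer 1020–820 hPa: Δp = 200 hPa = 20000 Pa, q̄ = 0.0027 kg/kg → 0.0027 × 20000 / 9.8 = 5.51 mm
Layer 820–670 hPa: Δp = 150 hPa = 15000 Pa, q̄ = 0.0017 kg/kg → 0.0017 × 15000 / 9.8 = 2.60 mm
Layer 670–440 hPa: Δp = 230 hPa = 23000 Pa, q̄ = 0.00079 kg/kg → 0.00079 × 23000 / 9.8 = 1.85 mm
Layer 440–300 hPa: Δp = 140 hPa = 14000 Pa, q̄ = 0.00026 kg/kg → 0.00026 × 14000 / 9.8 = 0.37 mm
PW = 5.51 + 2.60 + 1.85 + 0.37 = 10.33 ≈ 10.3 mm.
Precipitation = ε × PW = 0.57 × 10.3 = 5.9 mm.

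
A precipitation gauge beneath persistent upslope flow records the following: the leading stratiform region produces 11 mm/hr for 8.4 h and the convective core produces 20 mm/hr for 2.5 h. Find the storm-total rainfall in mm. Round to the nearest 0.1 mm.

total ≈ 142.4 mm

Total = Σ Rᵢ Δtᵢ = 11 × 8.4 + 20 × 2.5
      = 92.4 + 50 = 142.4 mm.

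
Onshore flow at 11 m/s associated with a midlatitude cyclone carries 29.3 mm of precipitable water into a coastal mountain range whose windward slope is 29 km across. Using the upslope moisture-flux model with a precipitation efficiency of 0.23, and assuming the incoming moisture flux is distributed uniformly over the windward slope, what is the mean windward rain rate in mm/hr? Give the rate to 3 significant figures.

R ≈ 9.20 mm/hr

Incoming column moisture flux per unit ridge length: F = V × PW = 11 × 29.3 = 322.3 mm·m/s.
Spread over the 29 km slope with efficiency ε = 0.23: R = ε·F/W = 0.23 × 322.3 / 29000 m = 2.556e-03 mm/s.
R = 2.556e-03 × 3600 = 9.20 mm/hr.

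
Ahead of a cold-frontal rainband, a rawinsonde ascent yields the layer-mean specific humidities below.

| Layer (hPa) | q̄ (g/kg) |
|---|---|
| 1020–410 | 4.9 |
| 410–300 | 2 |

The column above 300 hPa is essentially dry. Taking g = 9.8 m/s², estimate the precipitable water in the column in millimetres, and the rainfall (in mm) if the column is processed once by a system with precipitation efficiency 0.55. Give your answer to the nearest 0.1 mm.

Precipitable water is the column-integrated vapour mass per unit area: PW = (1/g) Σ q̄ Δp, with q in kg/kg and Δp in Pa (1 kg/m² of water = 1 mm).
Layer 1020–410 hPa: Δp = 610 hPa = 61000 Pa, q̄ = 0.0049 kg/kg → 0.0049 × 61000 / 9.8 = 30.50 mm
Layer 410–300 hPa: Δp = 110 hPa = 11000 Pa, q̄ = 0.002 kg/kg → 0.002 × 11000 / 9.8 = 2.24 mm
PW = 30.50 + 2.24 = 32.74 ≈ 32.7 mm.
Rainfall = ε × PW = 0.55 × 32.7 = 18.0 mm.

PW ≈ 32.7 mm; rainfall ≈ 18.0 mm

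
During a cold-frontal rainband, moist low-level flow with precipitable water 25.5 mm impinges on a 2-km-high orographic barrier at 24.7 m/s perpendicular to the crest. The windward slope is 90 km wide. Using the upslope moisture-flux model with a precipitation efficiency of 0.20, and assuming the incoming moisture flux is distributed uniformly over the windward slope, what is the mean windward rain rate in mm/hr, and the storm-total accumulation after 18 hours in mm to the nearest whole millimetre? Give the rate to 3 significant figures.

R ≈ 5.04 mm/hr; total ≈ 91 mm

Incoming column moisture flux per unit ridge length: F = V × PW = 24.7 × 25.5 = 629.85 mm·m/s.
Spread over the 90 km slope with efficiency ε = 0.20: R = ε·F/W = 0.20 × 629.85 / 90000 m = 1.400e-03 mm/s.
R = 1.400e-03 × 3600 = 5.04 mm/hr.
Over 18 h: total = 5.04 × 18 = 90.72 ≈ 91 mm.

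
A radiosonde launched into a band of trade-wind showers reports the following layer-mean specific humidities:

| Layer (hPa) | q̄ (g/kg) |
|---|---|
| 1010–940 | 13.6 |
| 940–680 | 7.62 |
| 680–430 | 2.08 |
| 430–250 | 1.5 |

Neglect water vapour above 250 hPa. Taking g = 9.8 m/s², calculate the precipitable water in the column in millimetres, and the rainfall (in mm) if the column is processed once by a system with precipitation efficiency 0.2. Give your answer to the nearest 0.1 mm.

PW ≈ 38.0 mm; rainfall ≈ 7.6 mm

Precipitable water is the column-integrated vapour mass per unit area: PW = (1/g) Σ q̄ Δp, with q in kg/kg and Δp in Pa (1 kg/m² of water = 1 mm).
Layer 1010–940 hPa: Δp = 70 hPa = 7000 Pa, q̄ = 0.0136 kg/kg → 0.0136 × 7000 / 9.8 = 9.71 mm
Layer 940–680 hPa: Δp = 260 hPa = 26000 Pa, q̄ = 0.00762 kg/kg → 0.00762 × 26000 / 9.8 = 20.22 mm
Layer 680–430 hPa: Δp = 250 hPa = 25000 Pa, q̄ = 0.00208 kg/kg → 0.00208 × 25000 / 9.8 = 5.31 mm
Layer 430–250 hPa: Δp = 180 hPa = 18000 Pa, q̄ = 0.0015 kg/kg → 0.0015 × 18000 / 9.8 = 2.76 mm
PW = 9.71 + 20.22 + 5.31 + 2.76 = 38.00 ≈ 38.0 mm.
Rainfall = ε × PW = 0.2 × 38.0 = 7.6 mm.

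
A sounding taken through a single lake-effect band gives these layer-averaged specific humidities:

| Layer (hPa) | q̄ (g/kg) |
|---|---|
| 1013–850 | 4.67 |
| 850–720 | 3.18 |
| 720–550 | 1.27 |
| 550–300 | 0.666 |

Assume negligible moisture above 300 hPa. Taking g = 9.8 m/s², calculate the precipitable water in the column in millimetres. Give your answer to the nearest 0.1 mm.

PW ≈ 15.9 mm

Precipitable water is the column-integrated vapour mass per unit area: PW = (1/g) Σ q̄ Δp, with q in kg/kg and Δp in Pa (1 kg/m² of water = 1 mm).
Layer 1013–850 hPa: Δp = 163 hPa = 16300 Pa, q̄ = 0.00467 kg/kg → 0.00467 × 16300 / 9.8 = 7.77 mm
Layer 850–720 hPa: Δp = 130 hPa = 13000 Pa, q̄ = 0.00318 kg/kg → 0.00318 × 13000 / 9.8 = 4.22 mm
Layer 720–550 hPa: Δp = 170 hPa = 17000 Pa, q̄ = 0.00127 kg/kg → 0.00127 × 17000 / 9.8 = 2.20 mm
Layer 550–300 hPa: Δp = 250 hPa = 25000 Pa, q̄ = 0.000666 kg/kg → 0.000666 × 25000 / 9.8 = 1.70 mm
PW = 7.77 + 4.22 + 2.20 + 1.70 = 15.89 ≈ 15.9 mm.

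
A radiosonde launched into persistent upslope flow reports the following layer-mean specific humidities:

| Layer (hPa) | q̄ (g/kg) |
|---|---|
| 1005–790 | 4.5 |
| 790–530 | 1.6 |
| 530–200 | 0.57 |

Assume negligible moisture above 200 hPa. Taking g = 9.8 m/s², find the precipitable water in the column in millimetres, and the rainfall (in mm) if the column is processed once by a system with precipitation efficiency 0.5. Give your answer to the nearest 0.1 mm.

PW ≈ 16.0 mm; rainfall ≈ 8.0 mm

Precipitable water is the column-integrated vapour mass per unit area: PW = (1/g) Σ q̄ Δp, with q in kg/kg and Δp in Pa (1 kg/m² of water = 1 mm).
Layer 1005–790 hPa: Δp = 215 hPa = 21500 Pa, q̄ = 0.0045 kg/kg → 0.0045 × 21500 / 9.8 = 9.87 mm
Layer 790–530 hPa: Δp = 260 hPa = 26000 Pa, q̄ = 0.0016 kg/kg → 0.0016 × 26000 / 9.8 = 4.24 mm
Layer 530–200 hPa: Δp = 330 hPa = 33000 Pa, q̄ = 0.00057 kg/kg → 0.00057 × 33000 / 9.8 = 1.92 mm
PW = 9.87 + 4.24 + 1.92 = 16.03 ≈ 16.0 mm.
Rainfall = ε × PW = 0.5 × 16.0 = 8.0 mm.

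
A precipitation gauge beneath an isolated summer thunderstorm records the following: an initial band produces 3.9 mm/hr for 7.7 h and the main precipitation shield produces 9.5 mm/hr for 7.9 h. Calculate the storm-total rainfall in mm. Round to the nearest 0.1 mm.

total ≈ 105.1 mm

Total = Σ Rᵢ Δtᵢ = 3.9 × 7.7 + 9.5 × 7.9
      = 30.03 + 75.05 = 105.1 mm.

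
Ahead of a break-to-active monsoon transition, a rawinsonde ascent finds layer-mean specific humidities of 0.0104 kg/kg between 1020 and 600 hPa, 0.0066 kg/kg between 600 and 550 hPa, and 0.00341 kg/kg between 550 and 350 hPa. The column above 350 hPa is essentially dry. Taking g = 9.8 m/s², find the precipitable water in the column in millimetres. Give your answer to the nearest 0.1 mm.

Precipitable water is the column-integrated vapour mass per unit area: PW = (1/g) Σ q̄ Δp, with q in kg/kg and Δp in Pa (1 kg/m² of water = 1 mm).
Layer 1020–600 hPa: Δp = 420 hPa = 42000 Pa, q̄ = 0.0104 kg/kg → 0.0104 × 42000 / 9.8 = 44.57 mm
Layer 600–550 hPa: Δp = 50 hPa = 5000 Pa, q̄ = 0.0066 kg/kg → 0.0066 × 5000 / 9.8 = 3.37 mm
Layer 550–350 hPa: Δp = 200 hPa = 20000 Pa, q̄ = 0.00341 kg/kg → 0.00341 × 20000 / 9.8 = 6.96 mm
PW = 44.57 + 3.37 + 6.96 = 54.90 ≈ 54.9 mm.

PW ≈ 54.9 mm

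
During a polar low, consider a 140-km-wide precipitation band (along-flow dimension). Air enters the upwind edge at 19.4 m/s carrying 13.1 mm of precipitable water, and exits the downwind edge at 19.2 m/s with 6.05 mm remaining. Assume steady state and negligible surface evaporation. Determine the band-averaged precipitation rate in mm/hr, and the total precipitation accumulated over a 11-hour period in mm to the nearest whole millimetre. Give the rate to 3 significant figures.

Column moisture flux per unit crosswind length is F = V × PW.
Inflow: F_in = 19.4 × 13.1 = 254.14 mm·m/s
Outflow: F_out = 19.2 × 6.05 = 116.16 mm·m/s
Steady-state rate R = (F_in − F_out)/L = (254.14 − 116.16) / 140000 m = 9.856e-04 mm/s.
R = 9.856e-04 × 3600 = 3.55 mm/hr.
Over 11 h: total = 3.55 × 11 = 39.05 ≈ 39 mm.

R ≈ 3.55 mm/hr; total ≈ 39 mm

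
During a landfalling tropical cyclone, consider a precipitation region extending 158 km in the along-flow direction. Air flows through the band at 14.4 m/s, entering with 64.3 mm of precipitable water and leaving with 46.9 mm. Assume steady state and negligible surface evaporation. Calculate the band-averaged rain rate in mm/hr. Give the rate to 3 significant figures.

R ≈ 5.71 mm/hr

Column moisture flux per unit crosswind length is F = V × PW.
Inflow: F_in = 14.4 × 64.3 = 925.92 mm·m/s
Outflow: F_out = 14.4 × 46.9 = 675.36 mm·m/s
Steady-state rate R = (F_in − F_out)/L = (925.92 − 675.36) / 158000 m = 1.586e-03 mm/s.
R = 1.586e-03 × 3600 = 5.71 mm/hr.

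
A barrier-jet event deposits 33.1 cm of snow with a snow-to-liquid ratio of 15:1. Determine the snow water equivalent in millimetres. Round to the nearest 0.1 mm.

SWE = snow depth / ratio = 33.1 cm / 15 = 2.207 cm = 22.1 mm.

SWE ≈ 22.1 mm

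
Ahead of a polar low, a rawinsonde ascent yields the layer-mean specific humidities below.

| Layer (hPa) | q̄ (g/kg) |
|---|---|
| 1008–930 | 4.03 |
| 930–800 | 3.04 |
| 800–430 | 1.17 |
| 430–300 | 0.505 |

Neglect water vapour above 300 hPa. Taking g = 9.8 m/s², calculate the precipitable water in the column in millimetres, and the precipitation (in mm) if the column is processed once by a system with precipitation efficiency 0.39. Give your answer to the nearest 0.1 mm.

Precipitable water is the column-integrated vapour mass per unit area: PW = (1/g) Σ q̄ Δp, with q in kg/kg and Δp in Pa (1 kg/m² of water = 1 mm).
Layer 1008–930 hPa: Δp = 78 hPa = 7800 Pa, q̄ = 0.00403 kg/kg → 0.00403 × 7800 / 9.8 = 3.21 mm
Layer 930–800 hPa: Δp = 130 hPa = 13000 Pa, q̄ = 0.00304 kg/kg → 0.00304 × 13000 / 9.8 = 4.03 mm
Layer 800–430 hPa: Δp = 370 hPa = 37000 Pa, q̄ = 0.00117 kg/kg → 0.00117 × 37000 / 9.8 = 4.42 mm
Layer 430–300 hPa: Δp = 130 hPa = 13000 Pa, q̄ = 0.000505 kg/kg → 0.000505 × 13000 / 9.8 = 0.67 mm
PW = 3.21 + 4.03 + 4.42 + 0.67 = 12.33 ≈ 12.3 mm.
Precipitation = ε × PW = 0.39 × 12.3 = 4.8 mm.

PW ≈ 12.3 mm; precipitation ≈ 4.8 mm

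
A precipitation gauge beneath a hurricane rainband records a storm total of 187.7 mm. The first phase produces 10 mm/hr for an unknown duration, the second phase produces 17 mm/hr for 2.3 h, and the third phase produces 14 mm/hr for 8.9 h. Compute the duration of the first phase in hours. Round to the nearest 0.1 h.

duration ≈ 2.4 h

Known phases: 17 × 2.3 + 14 × 8.9 = 39.1 + 124.6 = 163.7 mm.
Remaining depth = 187.7 − 163.7 = 24 mm.
Duration = 24 / 10 = 2.4 h.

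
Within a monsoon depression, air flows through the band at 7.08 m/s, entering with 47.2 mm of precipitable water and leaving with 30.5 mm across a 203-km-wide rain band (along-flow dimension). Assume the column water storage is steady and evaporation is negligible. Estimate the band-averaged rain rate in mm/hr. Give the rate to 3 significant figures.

R ≈ 2.10 mm/hr

Column moisture flux per unit crosswind length is F = V × PW.
Inflow: F_in = 7.08 × 47.2 = 334.176 mm·m/s
Outflow: F_out = 7.08 × 30.5 = 215.94 mm·m/s
Steady-state rate R = (F_in − F_out)/L = (334.176 − 215.94) / 203000 m = 5.824e-04 mm/s.
R = 5.824e-04 × 3600 = 2.10 mm/hr.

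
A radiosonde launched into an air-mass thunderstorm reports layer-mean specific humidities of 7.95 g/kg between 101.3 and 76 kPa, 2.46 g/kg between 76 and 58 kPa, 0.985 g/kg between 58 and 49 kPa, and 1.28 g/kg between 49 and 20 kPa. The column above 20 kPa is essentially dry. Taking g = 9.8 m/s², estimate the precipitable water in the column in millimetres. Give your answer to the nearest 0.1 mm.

Precipitable water is the column-integrated vapour mass per unit area: PW = (1/g) Σ q̄ Δp, with q in kg/kg and Δp in Pa (1 kg/m² of water = 1 mm).
Layer 101.3–76 kPa: Δp = 253 hPa = 25300 Pa, q̄ = 0.00795 kg/kg → 0.00795 × 25300 / 9.8 = 20.52 mm
Layer 76–58 kPa: Δp = 180 hPa = 18000 Pa, q̄ = 0.00246 kg/kg → 0.00246 × 18000 / 9.8 = 4.52 mm
Layer 58–49 kPa: Δp = 90 hPa = 9000 Pa, q̄ = 0.000985 kg/kg → 0.000985 × 9000 / 9.8 = 0.90 mm
Layer 49–20 kPa: Δp = 290 hPa = 29000 Pa, q̄ = 0.00128 kg/kg → 0.00128 × 29000 / 9.8 = 3.79 mm
PW = 20.52 + 4.52 + 0.90 + 3.79 = 29.73 ≈ 29.7 mm.

PW ≈ 29.7 mm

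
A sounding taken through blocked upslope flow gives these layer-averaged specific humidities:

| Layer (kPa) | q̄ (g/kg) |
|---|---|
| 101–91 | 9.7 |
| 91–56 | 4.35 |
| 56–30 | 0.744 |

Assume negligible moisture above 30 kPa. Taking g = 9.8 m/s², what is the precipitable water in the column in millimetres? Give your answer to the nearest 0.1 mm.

PW ≈ 27.4 mm

Precipitable water is the column-integrated vapour mass per unit area: PW = (1/g) Σ q̄ Δp, with q in kg/kg and Δp in Pa (1 kg/m² of water = 1 mm).
Layer 101–91 kPa: Δp = 100 hPa = 10000 Pa, q̄ = 0.0097 kg/kg → 0.0097 × 10000 / 9.8 = 9.90 mm
Layer 91–56 kPa: Δp = 350 hPa = 35000 Pa, q̄ = 0.00435 kg/kg → 0.00435 × 35000 / 9.8 = 15.54 mm
Layer 56–30 kPa: Δp = 260 hPa = 26000 Pa, q̄ = 0.000744 kg/kg → 0.000744 × 26000 / 9.8 = 1.97 mm
PW = 9.90 + 15.54 + 1.97 = 27.41 ≈ 27.4 mm.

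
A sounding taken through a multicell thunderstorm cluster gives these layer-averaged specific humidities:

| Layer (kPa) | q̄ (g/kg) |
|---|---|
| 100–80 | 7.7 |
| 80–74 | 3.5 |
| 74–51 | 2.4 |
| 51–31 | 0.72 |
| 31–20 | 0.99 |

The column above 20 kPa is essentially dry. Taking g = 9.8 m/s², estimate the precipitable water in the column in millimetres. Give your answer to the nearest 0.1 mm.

Precipitable water is the column-integrated vapour mass per unit area: PW = (1/g) Σ q̄ Δp, with q in kg/kg and Δp in Pa (1 kg/m² of water = 1 mm).
Layer 100–80 kPa: Δp = 200 hPa = 20000 Pa, q̄ = 0.0077 kg/kg → 0.0077 × 20000 / 9.8 = 15.71 mm
Layer 80–74 kPa: Δp = 60 hPa = 6000 Pa, q̄ = 0.0035 kg/kg → 0.0035 × 6000 / 9.8 = 2.14 mm
Layer 74–51 kPa: Δp = 230 hPa = 23000 Pa, q̄ = 0.0024 kg/kg → 0.0024 × 23000 / 9.8 = 5.63 mm
Layer 51–31 kPa: Δp = 200 hPa = 20000 Pa, q̄ = 0.00072 kg/kg → 0.00072 × 20000 / 9.8 = 1.47 mm
Layer 31–20 kPa: Δp = 110 hPa = 11000 Pa, q̄ = 0.00099 kg/kg → 0.00099 × 11000 / 9.8 = 1.11 mm
PW = 15.71 + 2.14 + 5.63 + 1.47 + 1.11 = 26.06 ≈ 26.1 mm.

PW ≈ 26.1 mm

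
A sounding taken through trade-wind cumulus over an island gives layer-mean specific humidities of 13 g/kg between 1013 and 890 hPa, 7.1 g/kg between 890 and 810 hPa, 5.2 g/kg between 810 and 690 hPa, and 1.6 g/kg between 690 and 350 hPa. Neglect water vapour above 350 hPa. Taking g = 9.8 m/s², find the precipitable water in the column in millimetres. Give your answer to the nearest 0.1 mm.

Precipitable water is the column-integrated vapour mass per unit area: PW = (1/g) Σ q̄ Δp, with q in kg/kg and Δp in Pa (1 kg/m² of water = 1 mm).
Layer 1013–890 hPa: Δp = 123 hPa = 12300 Pa, q̄ = 0.013 kg/kg → 0.013 × 12300 / 9.8 = 16.32 mm
Layer 890–810 hPa: Δp = 80 hPa = 8000 Pa, q̄ = 0.0071 kg/kg → 0.0071 × 8000 / 9.8 = 5.80 mm
Layer 810–690 hPa: Δp = 120 hPa = 12000 Pa, q̄ = 0.0052 kg/kg → 0.0052 × 12000 / 9.8 = 6.37 mm
Layer 690–350 hPa: Δp = 340 hPa = 34000 Pa, q̄ = 0.0016 kg/kg → 0.0016 × 34000 / 9.8 = 5.55 mm
PW = 16.32 + 5.80 + 6.37 + 5.55 = 34.04 ≈ 34.0 mm.

PW ≈ 34.0 mm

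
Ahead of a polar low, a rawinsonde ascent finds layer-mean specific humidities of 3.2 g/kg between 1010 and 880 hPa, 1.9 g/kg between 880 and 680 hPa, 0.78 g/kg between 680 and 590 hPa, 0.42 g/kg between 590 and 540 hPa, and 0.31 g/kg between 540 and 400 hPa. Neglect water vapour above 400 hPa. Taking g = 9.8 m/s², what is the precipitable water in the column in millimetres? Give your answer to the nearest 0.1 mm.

Precipitable water is the column-integrated vapour mass per unit area: PW = (1/g) Σ q̄ Δp, with q in kg/kg and Δp in Pa (1 kg/m² of water = 1 mm).
Layer 1010–880 hPa: Δp = 130 hPa = 13000 Pa, q̄ = 0.0032 kg/kg → 0.0032 × 13000 / 9.8 = 4.24 mm
Layer 880–680 hPa: Δp = 200 hPa = 20000 Pa, q̄ = 0.0019 kg/kg → 0.0019 × 20000 / 9.8 = 3.88 mm
Layer 680–590 hPa: Δp = 90 hPa = 9000 Pa, q̄ = 0.00078 kg/kg → 0.00078 × 9000 / 9.8 = 0.72 mm
Layer 590–540 hPa: Δp = 50 hPa = 5000 Pa, q̄ = 0.00042 kg/kg → 0.00042 × 5000 / 9.8 = 0.21 mm
Layer 540–400 hPa: Δp = 140 hPa = 14000 Pa, q̄ = 0.00031 kg/kg → 0.00031 × 14000 / 9.8 = 0.44 mm
PW = 4.24 + 3.88 + 0.72 + 0.21 + 0.44 = 9.49 ≈ 9.5 mm.

PW ≈ 9.5 mm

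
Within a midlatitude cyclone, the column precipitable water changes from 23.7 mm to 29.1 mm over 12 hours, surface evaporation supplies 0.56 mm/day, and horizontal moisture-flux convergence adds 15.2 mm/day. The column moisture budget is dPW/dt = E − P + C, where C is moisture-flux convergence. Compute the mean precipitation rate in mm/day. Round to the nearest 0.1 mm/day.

dPW/dt = (29.1 − 23.7) mm / (12/24 day) = +10.800 mm/day.
P = E + C − dPW/dt = 0.56 + (15.2) − (+10.800) = 5.0 mm/day.

P ≈ 5.0 mm/day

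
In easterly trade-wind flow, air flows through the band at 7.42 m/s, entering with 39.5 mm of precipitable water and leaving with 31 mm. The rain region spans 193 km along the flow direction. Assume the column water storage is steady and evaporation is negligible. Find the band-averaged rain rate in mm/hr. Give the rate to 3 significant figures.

Column moisture flux per unit crosswind length is F = V × PW.
Inflow: F_in = 7.42 × 39.5 = 293.09 mm·m/s
Outflow: F_out = 7.42 × 31 = 230.02 mm·m/s
Steady-state rate R = (F_in − F_out)/L = (293.09 − 230.02) / 193000 m = 3.268e-04 mm/s.
R = 3.268e-04 × 3600 = 1.18 mm/hr.

R ≈ 1.18 mm/hr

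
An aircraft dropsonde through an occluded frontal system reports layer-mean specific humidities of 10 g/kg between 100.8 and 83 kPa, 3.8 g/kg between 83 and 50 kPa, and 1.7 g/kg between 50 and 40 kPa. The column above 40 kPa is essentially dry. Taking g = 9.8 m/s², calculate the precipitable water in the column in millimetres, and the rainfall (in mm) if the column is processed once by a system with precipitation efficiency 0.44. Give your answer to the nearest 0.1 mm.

Precipitable water is the column-integrated vapour mass per unit area: PW = (1/g) Σ q̄ Δp, with q in kg/kg and Δp in Pa (1 kg/m² of water = 1 mm).
Layer 100.8–83 kPa: Δp = 178 hPa = 17800 Pa, q̄ = 0.01 kg/kg → 0.01 × 17800 / 9.8 = 18.16 mm
Layer 83–50 kPa: Δp = 330 hPa = 33000 Pa, q̄ = 0.0038 kg/kg → 0.0038 × 33000 / 9.8 = 12.80 mm
Layer 50–40 kPa: Δp = 100 hPa = 10000 Pa, q̄ = 0.0017 kg/kg → 0.0017 × 10000 / 9.8 = 1.73 mm
PW = 18.16 + 12.80 + 1.73 = 32.69 ≈ 32.7 mm.
Rainfall = ε × PW = 0.44 × 32.7 = 14.4 mm.

PW ≈ 32.7 mm; rainfall ≈ 14.4 mm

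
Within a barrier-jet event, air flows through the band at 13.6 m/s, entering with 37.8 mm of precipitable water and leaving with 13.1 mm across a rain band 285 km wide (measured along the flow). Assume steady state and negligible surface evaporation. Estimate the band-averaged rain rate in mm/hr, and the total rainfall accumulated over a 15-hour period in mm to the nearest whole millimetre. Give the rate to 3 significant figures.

Column moisture flux per unit crosswind length is F = V × PW.
Inflow: F_in = 13.6 × 37.8 = 514.08 mm·m/s
Outflow: F_out = 13.6 × 13.1 = 178.16 mm·m/s
Steady-state rate R = (F_in − F_out)/L = (514.08 − 178.16) / 285000 m = 1.179e-03 mm/s.
R = 1.179e-03 × 3600 = 4.24 mm/hr.
Over 15 h: total = 4.24 × 15 = 63.6 ≈ 64 mm.

R ≈ 4.24 mm/hr; total ≈ 64 mm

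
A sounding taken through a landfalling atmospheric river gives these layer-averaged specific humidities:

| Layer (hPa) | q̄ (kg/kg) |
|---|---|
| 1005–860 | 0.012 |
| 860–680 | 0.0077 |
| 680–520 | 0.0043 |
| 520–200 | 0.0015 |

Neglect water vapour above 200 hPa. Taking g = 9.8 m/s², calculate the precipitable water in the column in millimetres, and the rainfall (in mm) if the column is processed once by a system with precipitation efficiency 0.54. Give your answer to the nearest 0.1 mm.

Precipitable water is the column-integrated vapour mass per unit area: PW = (1/g) Σ q̄ Δp, with q in kg/kg and Δp in Pa (1 kg/m² of water = 1 mm).
Layer 1005–860 hPa: Δp = 145 hPa = 14500 Pa, q̄ = 0.012 kg/kg → 0.012 × 14500 / 9.8 = 17.76 mm
Layer 860–680 hPa: Δp = 180 hPa = 18000 Pa, q̄ = 0.0077 kg/kg → 0.0077 × 18000 / 9.8 = 14.14 mm
Layer 680–520 hPa: Δp = 160 hPa = 16000 Pa, q̄ = 0.0043 kg/kg → 0.0043 × 16000 / 9.8 = 7.02 mm
Layer 520–200 hPa: Δp = 320 hPa = 32000 Pa, q̄ = 0.0015 kg/kg → 0.0015 × 32000 / 9.8 = 4.90 mm
PW = 17.76 + 14.14 + 7.02 + 4.90 = 43.82 ≈ 43.8 mm.
Rainfall = ε × PW = 0.54 × 43.8 = 23.7 mm.

PW ≈ 43.8 mm; rainfall ≈ 23.7 mm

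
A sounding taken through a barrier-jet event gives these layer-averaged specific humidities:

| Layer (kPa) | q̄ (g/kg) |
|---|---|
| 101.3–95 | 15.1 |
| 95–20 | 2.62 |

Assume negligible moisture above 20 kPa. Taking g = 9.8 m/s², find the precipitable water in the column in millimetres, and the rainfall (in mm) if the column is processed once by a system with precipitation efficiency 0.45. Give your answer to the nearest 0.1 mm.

PW ≈ 29.8 mm; rainfall ≈ 13.4 mm

Precipitable water is the column-integrated vapour mass per unit area: PW = (1/g) Σ q̄ Δp, with q in kg/kg and Δp in Pa (1 kg/m² of water = 1 mm).
Layer 101.3–95 kPa: Δp = 63 hPa = 6300 Pa, q̄ = 0.0151 kg/kg → 0.0151 × 6300 / 9.8 = 9.71 mm
Layer 95–20 kPa: Δp = 750 hPa = 75000 Pa, q̄ = 0.00262 kg/kg → 0.00262 × 75000 / 9.8 = 20.05 mm
PW = 9.71 + 20.05 = 29.76 ≈ 29.8 mm.
Rainfall = ε × PW = 0.45 × 29.8 = 13.4 mm.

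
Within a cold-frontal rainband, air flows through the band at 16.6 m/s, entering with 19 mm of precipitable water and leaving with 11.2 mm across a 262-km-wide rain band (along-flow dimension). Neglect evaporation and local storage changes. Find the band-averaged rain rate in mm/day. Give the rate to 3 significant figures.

R ≈ 42.7 mm/day

Column moisture flux per unit crosswind length is F = V × PW.
Inflow: F_in = 16.6 × 19 = 315.4 mm·m/s
Outflow: F_out = 16.6 × 11.2 = 185.92 mm·m/s
Steady-state rate R = (F_in − F_out)/L = (315.4 − 185.92) / 262000 m = 4.942e-04 mm/s.
R = 4.942e-04 × 3600 × 24 = 42.7 mm/day.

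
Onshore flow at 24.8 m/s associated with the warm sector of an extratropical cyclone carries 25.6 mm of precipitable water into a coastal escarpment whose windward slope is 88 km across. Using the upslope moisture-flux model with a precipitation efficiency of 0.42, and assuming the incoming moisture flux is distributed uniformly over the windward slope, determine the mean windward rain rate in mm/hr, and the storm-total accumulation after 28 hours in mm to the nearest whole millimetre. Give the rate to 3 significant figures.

R ≈ 10.9 mm/hr; total ≈ 305 mm

Incoming column moisture flux per unit ridge length: F = V × PW = 24.8 × 25.6 = 634.88 mm·m/s.
Spread over the 88 km slope with efficiency ε = 0.42: R = ε·F/W = 0.42 × 634.88 / 88000 m = 3.030e-03 mm/s.
R = 3.030e-03 × 3600 = 10.9 mm/hr.
Over 28 h: total = 10.9 × 28 = 305.2 ≈ 305 mm.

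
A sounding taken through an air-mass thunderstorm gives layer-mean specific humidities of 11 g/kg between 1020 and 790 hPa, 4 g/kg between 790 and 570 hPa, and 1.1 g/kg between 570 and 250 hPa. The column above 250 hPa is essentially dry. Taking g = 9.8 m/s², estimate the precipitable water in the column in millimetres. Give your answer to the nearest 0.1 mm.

PW ≈ 38.4 mm

Precipitable water is the column-integrated vapour mass per unit area: PW = (1/g) Σ q̄ Δp, with q in kg/kg and Δp in Pa (1 kg/m² of water = 1 mm).
Layer 1020–790 hPa: Δp = 230 hPa = 23000 Pa, q̄ = 0.011 kg/kg → 0.011 × 23000 / 9.8 = 25.82 mm
Layer 790–570 hPa: Δp = 220 hPa = 22000 Pa, q̄ = 0.004 kg/kg → 0.004 × 22000 / 9.8 = 8.98 mm
Layer 570–250 hPa: Δp = 320 hPa = 32000 Pa, q̄ = 0.0011 kg/kg → 0.0011 × 32000 / 9.8 = 3.59 mm
PW = 25.82 + 8.98 + 3.59 = 38.39 ≈ 38.4 mm.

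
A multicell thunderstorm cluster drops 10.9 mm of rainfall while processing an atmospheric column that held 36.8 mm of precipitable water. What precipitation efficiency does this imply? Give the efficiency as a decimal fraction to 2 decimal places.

ε = rainfall / PW = 10.9 / 36.8 = 0.30.

ε ≈ 0.30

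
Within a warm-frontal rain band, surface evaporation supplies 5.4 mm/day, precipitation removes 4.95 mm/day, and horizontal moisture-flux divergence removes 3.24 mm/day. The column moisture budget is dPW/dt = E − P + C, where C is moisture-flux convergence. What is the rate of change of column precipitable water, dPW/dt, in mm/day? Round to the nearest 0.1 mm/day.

dPW/dt ≈ -2.8 mm/day

dPW/dt = E − P + C = 5.4 − 4.95 + (-3.24) = -2.8 mm/day.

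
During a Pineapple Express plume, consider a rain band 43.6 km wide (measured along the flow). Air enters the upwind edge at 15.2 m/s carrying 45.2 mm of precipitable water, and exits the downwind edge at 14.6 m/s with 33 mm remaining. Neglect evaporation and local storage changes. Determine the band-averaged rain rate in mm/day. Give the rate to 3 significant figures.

Column moisture flux per unit crosswind length is F = V × PW.
Inflow: F_in = 15.2 × 45.2 = 687.04 mm·m/s
Outflow: F_out = 14.6 × 33 = 481.8 mm·m/s
Steady-state rate R = (F_in − F_out)/L = (687.04 − 481.8) / 43600 m = 4.707e-03 mm/s.
R = 4.707e-03 × 3600 × 24 = 407 mm/day.

R ≈ 407 mm/day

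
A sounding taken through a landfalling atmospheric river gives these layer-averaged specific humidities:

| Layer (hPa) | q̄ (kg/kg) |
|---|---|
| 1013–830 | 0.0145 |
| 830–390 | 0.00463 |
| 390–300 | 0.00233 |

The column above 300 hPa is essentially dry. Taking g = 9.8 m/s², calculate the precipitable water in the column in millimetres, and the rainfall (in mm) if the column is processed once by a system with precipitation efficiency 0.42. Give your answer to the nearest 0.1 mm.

Precipitable water is the column-integrated vapour mass per unit area: PW = (1/g) Σ q̄ Δp, with q in kg/kg and Δp in Pa (1 kg/m² of water = 1 mm).
Layer 1013–830 hPa: Δp = 183 hPa = 18300 Pa, q̄ = 0.0145 kg/kg → 0.0145 × 18300 / 9.8 = 27.08 mm
Layer 830–390 hPa: Δp = 440 hPa = 44000 Pa, q̄ = 0.00463 kg/kg → 0.00463 × 44000 / 9.8 = 20.79 mm
Layer 390–300 hPa: Δp = 90 hPa = 9000 Pa, q̄ = 0.00233 kg/kg → 0.00233 × 9000 / 9.8 = 2.14 mm
PW = 27.08 + 20.79 + 2.14 = 50.01 ≈ 50.0 mm.
Rainfall = ε × PW = 0.42 × 50.0 = 21.0 mm.

PW ≈ 50.0 mm; rainfall ≈ 21.0 mm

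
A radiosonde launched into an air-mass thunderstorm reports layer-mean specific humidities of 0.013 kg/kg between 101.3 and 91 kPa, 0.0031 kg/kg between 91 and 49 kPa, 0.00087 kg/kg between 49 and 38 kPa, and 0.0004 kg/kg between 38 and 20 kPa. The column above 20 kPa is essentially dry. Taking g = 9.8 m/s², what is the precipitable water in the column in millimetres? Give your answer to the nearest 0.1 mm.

Precipitable water is the column-integrated vapour mass per unit area: PW = (1/g) Σ q̄ Δp, with q in kg/kg and Δp in Pa (1 kg/m² of water = 1 mm).
Layer 101.3–91 kPa: Δp = 103 hPa = 10300 Pa, q̄ = 0.013 kg/kg → 0.013 × 10300 / 9.8 = 13.66 mm
Layer 91–49 kPa: Δp = 420 hPa = 42000 Pa, q̄ = 0.0031 kg/kg → 0.0031 × 42000 / 9.8 = 13.29 mm
Layer 49–38 kPa: Δp = 110 hPa = 11000 Pa, q̄ = 0.00087 kg/kg → 0.00087 × 11000 / 9.8 = 0.98 mm
Layer 38–20 kPa: Δp = 180 hPa = 18000 Pa, q̄ = 0.0004 kg/kg → 0.0004 × 18000 / 9.8 = 0.73 mm
PW = 13.66 + 13.29 + 0.98 + 0.73 = 28.66 ≈ 28.7 mm.

PW ≈ 28.7 mm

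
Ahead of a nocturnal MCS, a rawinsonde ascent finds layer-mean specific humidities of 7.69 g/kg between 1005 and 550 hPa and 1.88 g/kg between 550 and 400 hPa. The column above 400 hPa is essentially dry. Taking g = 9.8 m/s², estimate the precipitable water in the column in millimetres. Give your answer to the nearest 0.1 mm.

Precipitable water is the column-integrated vapour mass per unit area: PW = (1/g) Σ q̄ Δp, with q in kg/kg and Δp in Pa (1 kg/m² of water = 1 mm).
Layer 1005–550 hPa: Δp = 455 hPa = 45500 Pa, q̄ = 0.00769 kg/kg → 0.00769 × 45500 / 9.8 = 35.70 mm
Layer 550–400 hPa: Δp = 150 hPa = 15000 Pa, q̄ = 0.00188 kg/kg → 0.00188 × 15000 / 9.8 = 2.88 mm
PW = 35.70 + 2.88 = 38.58 ≈ 38.6 mm.

PW ≈ 38.6 mm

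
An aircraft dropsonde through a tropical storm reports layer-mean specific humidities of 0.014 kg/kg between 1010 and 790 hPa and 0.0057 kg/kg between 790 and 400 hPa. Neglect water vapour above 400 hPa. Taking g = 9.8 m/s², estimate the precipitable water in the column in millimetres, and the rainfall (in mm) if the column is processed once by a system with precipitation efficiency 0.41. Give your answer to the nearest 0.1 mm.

Precipitable water is the column-integrated vapour mass per unit area: PW = (1/g) Σ q̄ Δp, with q in kg/kg and Δp in Pa (1 kg/m² of water = 1 mm).
Layer 1010–790 hPa: Δp = 220 hPa = 22000 Pa, q̄ = 0.014 kg/kg → 0.014 × 22000 / 9.8 = 31.43 mm
Layer 790–400 hPa: Δp = 390 hPa = 39000 Pa, q̄ = 0.0057 kg/kg → 0.0057 × 39000 / 9.8 = 22.68 mm
PW = 31.43 + 22.68 = 54.11 ≈ 54.1 mm.
Rainfall = ε × PW = 0.41 × 54.1 = 22.2 mm.

PW ≈ 54.1 mm; rainfall ≈ 22.2 mm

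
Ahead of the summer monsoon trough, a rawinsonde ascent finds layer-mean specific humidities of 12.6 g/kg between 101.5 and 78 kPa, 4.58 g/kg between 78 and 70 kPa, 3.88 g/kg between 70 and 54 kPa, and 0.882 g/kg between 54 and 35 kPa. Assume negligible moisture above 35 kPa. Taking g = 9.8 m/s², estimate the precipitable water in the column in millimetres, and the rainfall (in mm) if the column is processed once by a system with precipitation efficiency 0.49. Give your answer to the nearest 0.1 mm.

Precipitable water is the column-integrated vapour mass per unit area: PW = (1/g) Σ q̄ Δp, with q in kg/kg and Δp in Pa (1 kg/m² of water = 1 mm).
Layer 101.5–78 kPa: Δp = 235 hPa = 23500 Pa, q̄ = 0.0126 kg/kg → 0.0126 × 23500 / 9.8 = 30.21 mm
Layer 78–70 kPa: Δp = 80 hPa = 8000 Pa, q̄ = 0.00458 kg/kg → 0.00458 × 8000 / 9.8 = 3.74 mm
Layer 70–54 kPa: Δp = 160 hPa = 16000 Pa, q̄ = 0.00388 kg/kg → 0.00388 × 16000 / 9.8 = 6.33 mm
Layer 54–35 kPa: Δp = 190 hPa = 19000 Pa, q̄ = 0.000882 kg/kg → 0.000882 × 19000 / 9.8 = 1.71 mm
PW = 30.21 + 3.74 + 6.33 + 1.71 = 41.99 ≈ 42.0 mm.
Rainfall = ε × PW = 0.49 × 42.0 = 20.6 mm.

PW ≈ 42.0 mm; rainfall ≈ 20.6 mm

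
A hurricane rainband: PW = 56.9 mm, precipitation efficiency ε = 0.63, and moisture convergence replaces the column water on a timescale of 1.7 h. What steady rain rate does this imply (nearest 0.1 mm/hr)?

Each overturning extracts ε × PW = 0.63 × 56.9 = 35.847 mm.
Rate = ε·PW / τ = 35.847 / 1.7 h = 21.1 mm/hr.

R ≈ 21.1 mm/hr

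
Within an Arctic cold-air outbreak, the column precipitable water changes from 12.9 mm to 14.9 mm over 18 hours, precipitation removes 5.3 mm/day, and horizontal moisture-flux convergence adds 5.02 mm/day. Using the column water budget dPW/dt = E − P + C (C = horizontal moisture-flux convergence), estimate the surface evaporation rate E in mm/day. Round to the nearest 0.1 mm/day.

E ≈ 2.9 mm/day

dPW/dt = (14.9 − 12.9) mm / (18/24 day) = +2.667 mm/day.
E = dPW/dt + P − C = (+2.667) + 5.3 − (5.02) = 2.9 mm/day.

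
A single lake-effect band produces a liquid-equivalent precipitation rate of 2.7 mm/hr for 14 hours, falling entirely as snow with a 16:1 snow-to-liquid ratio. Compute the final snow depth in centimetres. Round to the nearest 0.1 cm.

snow depth ≈ 60.5 cm

Liquid-equivalent depth = 2.7 × 14 = 37.8 mm.
Snow depth = 37.8 mm × 16 = 604.8 mm = 60.5 cm.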